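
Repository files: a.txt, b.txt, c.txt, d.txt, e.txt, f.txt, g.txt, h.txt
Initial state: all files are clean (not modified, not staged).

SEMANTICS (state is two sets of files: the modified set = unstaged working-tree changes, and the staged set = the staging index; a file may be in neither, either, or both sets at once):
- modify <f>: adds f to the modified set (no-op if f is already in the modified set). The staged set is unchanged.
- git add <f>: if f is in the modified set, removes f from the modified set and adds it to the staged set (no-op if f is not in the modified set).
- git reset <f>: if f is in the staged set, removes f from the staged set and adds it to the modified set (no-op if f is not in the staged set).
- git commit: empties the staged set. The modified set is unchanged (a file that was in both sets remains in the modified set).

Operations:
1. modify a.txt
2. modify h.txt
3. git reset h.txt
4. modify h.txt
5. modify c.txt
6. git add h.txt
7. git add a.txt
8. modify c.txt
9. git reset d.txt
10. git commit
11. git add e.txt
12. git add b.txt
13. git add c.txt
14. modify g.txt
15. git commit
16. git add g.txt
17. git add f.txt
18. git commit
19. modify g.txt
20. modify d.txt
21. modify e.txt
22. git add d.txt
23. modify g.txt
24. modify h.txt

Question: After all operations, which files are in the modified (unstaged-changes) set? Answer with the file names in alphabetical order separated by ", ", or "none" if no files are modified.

Answer: e.txt, g.txt, h.txt

Derivation:
After op 1 (modify a.txt): modified={a.txt} staged={none}
After op 2 (modify h.txt): modified={a.txt, h.txt} staged={none}
After op 3 (git reset h.txt): modified={a.txt, h.txt} staged={none}
After op 4 (modify h.txt): modified={a.txt, h.txt} staged={none}
After op 5 (modify c.txt): modified={a.txt, c.txt, h.txt} staged={none}
After op 6 (git add h.txt): modified={a.txt, c.txt} staged={h.txt}
After op 7 (git add a.txt): modified={c.txt} staged={a.txt, h.txt}
After op 8 (modify c.txt): modified={c.txt} staged={a.txt, h.txt}
After op 9 (git reset d.txt): modified={c.txt} staged={a.txt, h.txt}
After op 10 (git commit): modified={c.txt} staged={none}
After op 11 (git add e.txt): modified={c.txt} staged={none}
After op 12 (git add b.txt): modified={c.txt} staged={none}
After op 13 (git add c.txt): modified={none} staged={c.txt}
After op 14 (modify g.txt): modified={g.txt} staged={c.txt}
After op 15 (git commit): modified={g.txt} staged={none}
After op 16 (git add g.txt): modified={none} staged={g.txt}
After op 17 (git add f.txt): modified={none} staged={g.txt}
After op 18 (git commit): modified={none} staged={none}
After op 19 (modify g.txt): modified={g.txt} staged={none}
After op 20 (modify d.txt): modified={d.txt, g.txt} staged={none}
After op 21 (modify e.txt): modified={d.txt, e.txt, g.txt} staged={none}
After op 22 (git add d.txt): modified={e.txt, g.txt} staged={d.txt}
After op 23 (modify g.txt): modified={e.txt, g.txt} staged={d.txt}
After op 24 (modify h.txt): modified={e.txt, g.txt, h.txt} staged={d.txt}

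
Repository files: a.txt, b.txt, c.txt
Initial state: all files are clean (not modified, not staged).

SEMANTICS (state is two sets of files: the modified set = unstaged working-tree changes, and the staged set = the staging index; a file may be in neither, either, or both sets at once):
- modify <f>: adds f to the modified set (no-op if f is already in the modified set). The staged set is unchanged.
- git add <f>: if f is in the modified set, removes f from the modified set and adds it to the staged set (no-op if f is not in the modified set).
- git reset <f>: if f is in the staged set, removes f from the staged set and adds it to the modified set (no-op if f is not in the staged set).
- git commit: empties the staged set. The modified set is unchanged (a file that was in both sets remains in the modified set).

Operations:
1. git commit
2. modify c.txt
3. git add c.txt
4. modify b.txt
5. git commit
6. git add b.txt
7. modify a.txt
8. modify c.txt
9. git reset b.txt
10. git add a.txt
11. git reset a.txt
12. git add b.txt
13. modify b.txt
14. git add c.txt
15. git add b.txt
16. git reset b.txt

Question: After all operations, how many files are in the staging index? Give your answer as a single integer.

Answer: 1

Derivation:
After op 1 (git commit): modified={none} staged={none}
After op 2 (modify c.txt): modified={c.txt} staged={none}
After op 3 (git add c.txt): modified={none} staged={c.txt}
After op 4 (modify b.txt): modified={b.txt} staged={c.txt}
After op 5 (git commit): modified={b.txt} staged={none}
After op 6 (git add b.txt): modified={none} staged={b.txt}
After op 7 (modify a.txt): modified={a.txt} staged={b.txt}
After op 8 (modify c.txt): modified={a.txt, c.txt} staged={b.txt}
After op 9 (git reset b.txt): modified={a.txt, b.txt, c.txt} staged={none}
After op 10 (git add a.txt): modified={b.txt, c.txt} staged={a.txt}
After op 11 (git reset a.txt): modified={a.txt, b.txt, c.txt} staged={none}
After op 12 (git add b.txt): modified={a.txt, c.txt} staged={b.txt}
After op 13 (modify b.txt): modified={a.txt, b.txt, c.txt} staged={b.txt}
After op 14 (git add c.txt): modified={a.txt, b.txt} staged={b.txt, c.txt}
After op 15 (git add b.txt): modified={a.txt} staged={b.txt, c.txt}
After op 16 (git reset b.txt): modified={a.txt, b.txt} staged={c.txt}
Final staged set: {c.txt} -> count=1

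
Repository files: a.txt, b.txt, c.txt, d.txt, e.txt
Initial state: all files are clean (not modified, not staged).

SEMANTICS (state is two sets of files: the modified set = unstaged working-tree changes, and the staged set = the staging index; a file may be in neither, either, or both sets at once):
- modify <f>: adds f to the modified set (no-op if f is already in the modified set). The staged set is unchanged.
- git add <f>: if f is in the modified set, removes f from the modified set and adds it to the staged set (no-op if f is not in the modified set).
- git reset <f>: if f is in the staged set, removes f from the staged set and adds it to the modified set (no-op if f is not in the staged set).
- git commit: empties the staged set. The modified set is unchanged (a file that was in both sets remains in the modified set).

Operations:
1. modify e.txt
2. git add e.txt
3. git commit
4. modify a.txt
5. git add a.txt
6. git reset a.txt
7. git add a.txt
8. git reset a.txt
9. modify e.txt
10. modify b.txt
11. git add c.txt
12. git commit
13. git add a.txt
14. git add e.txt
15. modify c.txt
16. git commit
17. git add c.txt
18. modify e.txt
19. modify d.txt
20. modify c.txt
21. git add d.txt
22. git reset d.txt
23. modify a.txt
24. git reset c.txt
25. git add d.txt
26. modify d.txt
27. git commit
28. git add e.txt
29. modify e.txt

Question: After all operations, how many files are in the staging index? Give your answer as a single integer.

After op 1 (modify e.txt): modified={e.txt} staged={none}
After op 2 (git add e.txt): modified={none} staged={e.txt}
After op 3 (git commit): modified={none} staged={none}
After op 4 (modify a.txt): modified={a.txt} staged={none}
After op 5 (git add a.txt): modified={none} staged={a.txt}
After op 6 (git reset a.txt): modified={a.txt} staged={none}
After op 7 (git add a.txt): modified={none} staged={a.txt}
After op 8 (git reset a.txt): modified={a.txt} staged={none}
After op 9 (modify e.txt): modified={a.txt, e.txt} staged={none}
After op 10 (modify b.txt): modified={a.txt, b.txt, e.txt} staged={none}
After op 11 (git add c.txt): modified={a.txt, b.txt, e.txt} staged={none}
After op 12 (git commit): modified={a.txt, b.txt, e.txt} staged={none}
After op 13 (git add a.txt): modified={b.txt, e.txt} staged={a.txt}
After op 14 (git add e.txt): modified={b.txt} staged={a.txt, e.txt}
After op 15 (modify c.txt): modified={b.txt, c.txt} staged={a.txt, e.txt}
After op 16 (git commit): modified={b.txt, c.txt} staged={none}
After op 17 (git add c.txt): modified={b.txt} staged={c.txt}
After op 18 (modify e.txt): modified={b.txt, e.txt} staged={c.txt}
After op 19 (modify d.txt): modified={b.txt, d.txt, e.txt} staged={c.txt}
After op 20 (modify c.txt): modified={b.txt, c.txt, d.txt, e.txt} staged={c.txt}
After op 21 (git add d.txt): modified={b.txt, c.txt, e.txt} staged={c.txt, d.txt}
After op 22 (git reset d.txt): modified={b.txt, c.txt, d.txt, e.txt} staged={c.txt}
After op 23 (modify a.txt): modified={a.txt, b.txt, c.txt, d.txt, e.txt} staged={c.txt}
After op 24 (git reset c.txt): modified={a.txt, b.txt, c.txt, d.txt, e.txt} staged={none}
After op 25 (git add d.txt): modified={a.txt, b.txt, c.txt, e.txt} staged={d.txt}
After op 26 (modify d.txt): modified={a.txt, b.txt, c.txt, d.txt, e.txt} staged={d.txt}
After op 27 (git commit): modified={a.txt, b.txt, c.txt, d.txt, e.txt} staged={none}
After op 28 (git add e.txt): modified={a.txt, b.txt, c.txt, d.txt} staged={e.txt}
After op 29 (modify e.txt): modified={a.txt, b.txt, c.txt, d.txt, e.txt} staged={e.txt}
Final staged set: {e.txt} -> count=1

Answer: 1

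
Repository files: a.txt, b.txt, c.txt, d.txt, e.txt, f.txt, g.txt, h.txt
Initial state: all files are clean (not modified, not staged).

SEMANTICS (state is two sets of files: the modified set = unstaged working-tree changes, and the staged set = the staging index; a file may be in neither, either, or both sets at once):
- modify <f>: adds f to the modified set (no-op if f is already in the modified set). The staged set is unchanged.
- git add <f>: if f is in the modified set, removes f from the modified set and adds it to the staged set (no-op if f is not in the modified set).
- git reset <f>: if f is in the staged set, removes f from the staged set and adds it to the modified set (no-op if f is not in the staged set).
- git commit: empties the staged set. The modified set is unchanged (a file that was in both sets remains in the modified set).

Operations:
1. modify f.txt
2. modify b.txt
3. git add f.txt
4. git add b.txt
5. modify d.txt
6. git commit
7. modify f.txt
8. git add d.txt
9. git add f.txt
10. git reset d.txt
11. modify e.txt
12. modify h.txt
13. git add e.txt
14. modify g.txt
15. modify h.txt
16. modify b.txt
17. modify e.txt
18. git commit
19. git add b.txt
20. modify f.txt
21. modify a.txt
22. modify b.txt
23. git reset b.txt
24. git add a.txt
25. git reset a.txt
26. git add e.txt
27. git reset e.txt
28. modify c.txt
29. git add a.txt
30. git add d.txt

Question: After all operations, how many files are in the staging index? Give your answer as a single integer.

Answer: 2

Derivation:
After op 1 (modify f.txt): modified={f.txt} staged={none}
After op 2 (modify b.txt): modified={b.txt, f.txt} staged={none}
After op 3 (git add f.txt): modified={b.txt} staged={f.txt}
After op 4 (git add b.txt): modified={none} staged={b.txt, f.txt}
After op 5 (modify d.txt): modified={d.txt} staged={b.txt, f.txt}
After op 6 (git commit): modified={d.txt} staged={none}
After op 7 (modify f.txt): modified={d.txt, f.txt} staged={none}
After op 8 (git add d.txt): modified={f.txt} staged={d.txt}
After op 9 (git add f.txt): modified={none} staged={d.txt, f.txt}
After op 10 (git reset d.txt): modified={d.txt} staged={f.txt}
After op 11 (modify e.txt): modified={d.txt, e.txt} staged={f.txt}
After op 12 (modify h.txt): modified={d.txt, e.txt, h.txt} staged={f.txt}
After op 13 (git add e.txt): modified={d.txt, h.txt} staged={e.txt, f.txt}
After op 14 (modify g.txt): modified={d.txt, g.txt, h.txt} staged={e.txt, f.txt}
After op 15 (modify h.txt): modified={d.txt, g.txt, h.txt} staged={e.txt, f.txt}
After op 16 (modify b.txt): modified={b.txt, d.txt, g.txt, h.txt} staged={e.txt, f.txt}
After op 17 (modify e.txt): modified={b.txt, d.txt, e.txt, g.txt, h.txt} staged={e.txt, f.txt}
After op 18 (git commit): modified={b.txt, d.txt, e.txt, g.txt, h.txt} staged={none}
After op 19 (git add b.txt): modified={d.txt, e.txt, g.txt, h.txt} staged={b.txt}
After op 20 (modify f.txt): modified={d.txt, e.txt, f.txt, g.txt, h.txt} staged={b.txt}
After op 21 (modify a.txt): modified={a.txt, d.txt, e.txt, f.txt, g.txt, h.txt} staged={b.txt}
After op 22 (modify b.txt): modified={a.txt, b.txt, d.txt, e.txt, f.txt, g.txt, h.txt} staged={b.txt}
After op 23 (git reset b.txt): modified={a.txt, b.txt, d.txt, e.txt, f.txt, g.txt, h.txt} staged={none}
After op 24 (git add a.txt): modified={b.txt, d.txt, e.txt, f.txt, g.txt, h.txt} staged={a.txt}
After op 25 (git reset a.txt): modified={a.txt, b.txt, d.txt, e.txt, f.txt, g.txt, h.txt} staged={none}
After op 26 (git add e.txt): modified={a.txt, b.txt, d.txt, f.txt, g.txt, h.txt} staged={e.txt}
After op 27 (git reset e.txt): modified={a.txt, b.txt, d.txt, e.txt, f.txt, g.txt, h.txt} staged={none}
After op 28 (modify c.txt): modified={a.txt, b.txt, c.txt, d.txt, e.txt, f.txt, g.txt, h.txt} staged={none}
After op 29 (git add a.txt): modified={b.txt, c.txt, d.txt, e.txt, f.txt, g.txt, h.txt} staged={a.txt}
After op 30 (git add d.txt): modified={b.txt, c.txt, e.txt, f.txt, g.txt, h.txt} staged={a.txt, d.txt}
Final staged set: {a.txt, d.txt} -> count=2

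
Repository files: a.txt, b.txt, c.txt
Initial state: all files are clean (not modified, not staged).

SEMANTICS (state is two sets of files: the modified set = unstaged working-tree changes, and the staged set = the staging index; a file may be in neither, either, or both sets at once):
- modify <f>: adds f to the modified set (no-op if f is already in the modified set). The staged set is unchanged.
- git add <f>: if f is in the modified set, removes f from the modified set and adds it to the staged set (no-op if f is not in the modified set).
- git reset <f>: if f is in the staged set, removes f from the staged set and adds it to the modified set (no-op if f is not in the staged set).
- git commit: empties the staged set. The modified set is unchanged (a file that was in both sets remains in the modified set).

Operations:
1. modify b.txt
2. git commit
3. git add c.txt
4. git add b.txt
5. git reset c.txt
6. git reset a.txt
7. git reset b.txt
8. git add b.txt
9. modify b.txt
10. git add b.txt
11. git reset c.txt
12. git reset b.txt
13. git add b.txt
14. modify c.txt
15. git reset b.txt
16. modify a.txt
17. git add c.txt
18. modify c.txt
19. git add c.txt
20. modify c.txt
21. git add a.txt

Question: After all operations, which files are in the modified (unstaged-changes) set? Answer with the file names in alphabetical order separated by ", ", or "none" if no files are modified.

After op 1 (modify b.txt): modified={b.txt} staged={none}
After op 2 (git commit): modified={b.txt} staged={none}
After op 3 (git add c.txt): modified={b.txt} staged={none}
After op 4 (git add b.txt): modified={none} staged={b.txt}
After op 5 (git reset c.txt): modified={none} staged={b.txt}
After op 6 (git reset a.txt): modified={none} staged={b.txt}
After op 7 (git reset b.txt): modified={b.txt} staged={none}
After op 8 (git add b.txt): modified={none} staged={b.txt}
After op 9 (modify b.txt): modified={b.txt} staged={b.txt}
After op 10 (git add b.txt): modified={none} staged={b.txt}
After op 11 (git reset c.txt): modified={none} staged={b.txt}
After op 12 (git reset b.txt): modified={b.txt} staged={none}
After op 13 (git add b.txt): modified={none} staged={b.txt}
After op 14 (modify c.txt): modified={c.txt} staged={b.txt}
After op 15 (git reset b.txt): modified={b.txt, c.txt} staged={none}
After op 16 (modify a.txt): modified={a.txt, b.txt, c.txt} staged={none}
After op 17 (git add c.txt): modified={a.txt, b.txt} staged={c.txt}
After op 18 (modify c.txt): modified={a.txt, b.txt, c.txt} staged={c.txt}
After op 19 (git add c.txt): modified={a.txt, b.txt} staged={c.txt}
After op 20 (modify c.txt): modified={a.txt, b.txt, c.txt} staged={c.txt}
After op 21 (git add a.txt): modified={b.txt, c.txt} staged={a.txt, c.txt}

Answer: b.txt, c.txt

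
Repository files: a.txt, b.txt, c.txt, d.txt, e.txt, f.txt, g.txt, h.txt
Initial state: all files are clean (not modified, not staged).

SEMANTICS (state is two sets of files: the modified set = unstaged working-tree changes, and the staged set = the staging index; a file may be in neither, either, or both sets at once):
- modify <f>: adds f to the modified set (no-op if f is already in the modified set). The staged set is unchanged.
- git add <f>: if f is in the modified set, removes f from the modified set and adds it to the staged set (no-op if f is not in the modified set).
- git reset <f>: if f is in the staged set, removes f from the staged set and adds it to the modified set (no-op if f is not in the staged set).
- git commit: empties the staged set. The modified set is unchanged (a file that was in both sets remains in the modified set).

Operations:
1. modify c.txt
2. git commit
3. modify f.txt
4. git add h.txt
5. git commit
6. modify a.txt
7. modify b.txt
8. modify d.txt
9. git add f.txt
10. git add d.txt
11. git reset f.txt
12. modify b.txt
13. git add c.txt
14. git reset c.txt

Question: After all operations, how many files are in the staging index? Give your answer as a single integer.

Answer: 1

Derivation:
After op 1 (modify c.txt): modified={c.txt} staged={none}
After op 2 (git commit): modified={c.txt} staged={none}
After op 3 (modify f.txt): modified={c.txt, f.txt} staged={none}
After op 4 (git add h.txt): modified={c.txt, f.txt} staged={none}
After op 5 (git commit): modified={c.txt, f.txt} staged={none}
After op 6 (modify a.txt): modified={a.txt, c.txt, f.txt} staged={none}
After op 7 (modify b.txt): modified={a.txt, b.txt, c.txt, f.txt} staged={none}
After op 8 (modify d.txt): modified={a.txt, b.txt, c.txt, d.txt, f.txt} staged={none}
After op 9 (git add f.txt): modified={a.txt, b.txt, c.txt, d.txt} staged={f.txt}
After op 10 (git add d.txt): modified={a.txt, b.txt, c.txt} staged={d.txt, f.txt}
After op 11 (git reset f.txt): modified={a.txt, b.txt, c.txt, f.txt} staged={d.txt}
After op 12 (modify b.txt): modified={a.txt, b.txt, c.txt, f.txt} staged={d.txt}
After op 13 (git add c.txt): modified={a.txt, b.txt, f.txt} staged={c.txt, d.txt}
After op 14 (git reset c.txt): modified={a.txt, b.txt, c.txt, f.txt} staged={d.txt}
Final staged set: {d.txt} -> count=1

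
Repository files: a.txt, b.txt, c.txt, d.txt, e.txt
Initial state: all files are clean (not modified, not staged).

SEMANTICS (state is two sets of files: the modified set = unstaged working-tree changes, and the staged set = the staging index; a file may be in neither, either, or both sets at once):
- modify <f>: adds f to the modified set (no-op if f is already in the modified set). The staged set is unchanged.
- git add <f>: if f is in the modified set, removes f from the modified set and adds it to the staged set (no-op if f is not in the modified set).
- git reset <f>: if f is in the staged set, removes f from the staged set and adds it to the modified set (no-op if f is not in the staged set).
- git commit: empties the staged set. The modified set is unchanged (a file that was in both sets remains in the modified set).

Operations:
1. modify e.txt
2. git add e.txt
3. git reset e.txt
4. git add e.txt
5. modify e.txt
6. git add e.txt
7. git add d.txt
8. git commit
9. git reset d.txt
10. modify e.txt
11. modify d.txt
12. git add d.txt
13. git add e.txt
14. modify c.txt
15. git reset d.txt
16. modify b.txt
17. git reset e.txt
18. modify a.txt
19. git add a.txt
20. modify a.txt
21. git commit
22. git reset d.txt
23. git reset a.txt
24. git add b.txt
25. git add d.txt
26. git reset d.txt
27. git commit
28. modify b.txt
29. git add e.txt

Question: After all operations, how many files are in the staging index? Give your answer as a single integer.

Answer: 1

Derivation:
After op 1 (modify e.txt): modified={e.txt} staged={none}
After op 2 (git add e.txt): modified={none} staged={e.txt}
After op 3 (git reset e.txt): modified={e.txt} staged={none}
After op 4 (git add e.txt): modified={none} staged={e.txt}
After op 5 (modify e.txt): modified={e.txt} staged={e.txt}
After op 6 (git add e.txt): modified={none} staged={e.txt}
After op 7 (git add d.txt): modified={none} staged={e.txt}
After op 8 (git commit): modified={none} staged={none}
After op 9 (git reset d.txt): modified={none} staged={none}
After op 10 (modify e.txt): modified={e.txt} staged={none}
After op 11 (modify d.txt): modified={d.txt, e.txt} staged={none}
After op 12 (git add d.txt): modified={e.txt} staged={d.txt}
After op 13 (git add e.txt): modified={none} staged={d.txt, e.txt}
After op 14 (modify c.txt): modified={c.txt} staged={d.txt, e.txt}
After op 15 (git reset d.txt): modified={c.txt, d.txt} staged={e.txt}
After op 16 (modify b.txt): modified={b.txt, c.txt, d.txt} staged={e.txt}
After op 17 (git reset e.txt): modified={b.txt, c.txt, d.txt, e.txt} staged={none}
After op 18 (modify a.txt): modified={a.txt, b.txt, c.txt, d.txt, e.txt} staged={none}
After op 19 (git add a.txt): modified={b.txt, c.txt, d.txt, e.txt} staged={a.txt}
After op 20 (modify a.txt): modified={a.txt, b.txt, c.txt, d.txt, e.txt} staged={a.txt}
After op 21 (git commit): modified={a.txt, b.txt, c.txt, d.txt, e.txt} staged={none}
After op 22 (git reset d.txt): modified={a.txt, b.txt, c.txt, d.txt, e.txt} staged={none}
After op 23 (git reset a.txt): modified={a.txt, b.txt, c.txt, d.txt, e.txt} staged={none}
After op 24 (git add b.txt): modified={a.txt, c.txt, d.txt, e.txt} staged={b.txt}
After op 25 (git add d.txt): modified={a.txt, c.txt, e.txt} staged={b.txt, d.txt}
After op 26 (git reset d.txt): modified={a.txt, c.txt, d.txt, e.txt} staged={b.txt}
After op 27 (git commit): modified={a.txt, c.txt, d.txt, e.txt} staged={none}
After op 28 (modify b.txt): modified={a.txt, b.txt, c.txt, d.txt, e.txt} staged={none}
After op 29 (git add e.txt): modified={a.txt, b.txt, c.txt, d.txt} staged={e.txt}
Final staged set: {e.txt} -> count=1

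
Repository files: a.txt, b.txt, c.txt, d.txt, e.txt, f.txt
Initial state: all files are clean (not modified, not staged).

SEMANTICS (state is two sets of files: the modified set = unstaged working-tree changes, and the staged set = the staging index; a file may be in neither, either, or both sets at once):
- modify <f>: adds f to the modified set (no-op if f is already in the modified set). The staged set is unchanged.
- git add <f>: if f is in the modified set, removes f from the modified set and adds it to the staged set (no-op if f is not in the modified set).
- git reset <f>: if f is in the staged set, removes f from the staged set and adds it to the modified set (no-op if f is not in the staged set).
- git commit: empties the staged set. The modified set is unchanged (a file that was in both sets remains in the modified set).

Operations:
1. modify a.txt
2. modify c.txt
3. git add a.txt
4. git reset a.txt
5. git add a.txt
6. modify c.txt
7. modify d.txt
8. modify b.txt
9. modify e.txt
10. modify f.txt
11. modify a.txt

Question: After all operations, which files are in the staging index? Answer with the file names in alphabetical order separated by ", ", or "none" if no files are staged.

After op 1 (modify a.txt): modified={a.txt} staged={none}
After op 2 (modify c.txt): modified={a.txt, c.txt} staged={none}
After op 3 (git add a.txt): modified={c.txt} staged={a.txt}
After op 4 (git reset a.txt): modified={a.txt, c.txt} staged={none}
After op 5 (git add a.txt): modified={c.txt} staged={a.txt}
After op 6 (modify c.txt): modified={c.txt} staged={a.txt}
After op 7 (modify d.txt): modified={c.txt, d.txt} staged={a.txt}
After op 8 (modify b.txt): modified={b.txt, c.txt, d.txt} staged={a.txt}
After op 9 (modify e.txt): modified={b.txt, c.txt, d.txt, e.txt} staged={a.txt}
After op 10 (modify f.txt): modified={b.txt, c.txt, d.txt, e.txt, f.txt} staged={a.txt}
After op 11 (modify a.txt): modified={a.txt, b.txt, c.txt, d.txt, e.txt, f.txt} staged={a.txt}

Answer: a.txt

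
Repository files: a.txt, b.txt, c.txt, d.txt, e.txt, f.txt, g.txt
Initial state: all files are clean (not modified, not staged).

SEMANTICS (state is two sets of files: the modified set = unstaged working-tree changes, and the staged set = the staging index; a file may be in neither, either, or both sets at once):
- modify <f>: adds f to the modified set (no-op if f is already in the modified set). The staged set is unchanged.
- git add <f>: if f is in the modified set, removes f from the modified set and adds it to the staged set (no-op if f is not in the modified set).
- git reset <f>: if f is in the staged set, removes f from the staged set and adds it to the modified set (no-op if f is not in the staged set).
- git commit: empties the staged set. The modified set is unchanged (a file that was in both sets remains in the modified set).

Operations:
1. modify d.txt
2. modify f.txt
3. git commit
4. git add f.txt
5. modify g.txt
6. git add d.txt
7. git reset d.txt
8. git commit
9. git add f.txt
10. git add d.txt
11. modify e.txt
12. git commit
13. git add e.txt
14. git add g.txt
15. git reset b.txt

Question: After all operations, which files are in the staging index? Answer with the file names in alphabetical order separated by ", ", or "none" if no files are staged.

After op 1 (modify d.txt): modified={d.txt} staged={none}
After op 2 (modify f.txt): modified={d.txt, f.txt} staged={none}
After op 3 (git commit): modified={d.txt, f.txt} staged={none}
After op 4 (git add f.txt): modified={d.txt} staged={f.txt}
After op 5 (modify g.txt): modified={d.txt, g.txt} staged={f.txt}
After op 6 (git add d.txt): modified={g.txt} staged={d.txt, f.txt}
After op 7 (git reset d.txt): modified={d.txt, g.txt} staged={f.txt}
After op 8 (git commit): modified={d.txt, g.txt} staged={none}
After op 9 (git add f.txt): modified={d.txt, g.txt} staged={none}
After op 10 (git add d.txt): modified={g.txt} staged={d.txt}
After op 11 (modify e.txt): modified={e.txt, g.txt} staged={d.txt}
After op 12 (git commit): modified={e.txt, g.txt} staged={none}
After op 13 (git add e.txt): modified={g.txt} staged={e.txt}
After op 14 (git add g.txt): modified={none} staged={e.txt, g.txt}
After op 15 (git reset b.txt): modified={none} staged={e.txt, g.txt}

Answer: e.txt, g.txt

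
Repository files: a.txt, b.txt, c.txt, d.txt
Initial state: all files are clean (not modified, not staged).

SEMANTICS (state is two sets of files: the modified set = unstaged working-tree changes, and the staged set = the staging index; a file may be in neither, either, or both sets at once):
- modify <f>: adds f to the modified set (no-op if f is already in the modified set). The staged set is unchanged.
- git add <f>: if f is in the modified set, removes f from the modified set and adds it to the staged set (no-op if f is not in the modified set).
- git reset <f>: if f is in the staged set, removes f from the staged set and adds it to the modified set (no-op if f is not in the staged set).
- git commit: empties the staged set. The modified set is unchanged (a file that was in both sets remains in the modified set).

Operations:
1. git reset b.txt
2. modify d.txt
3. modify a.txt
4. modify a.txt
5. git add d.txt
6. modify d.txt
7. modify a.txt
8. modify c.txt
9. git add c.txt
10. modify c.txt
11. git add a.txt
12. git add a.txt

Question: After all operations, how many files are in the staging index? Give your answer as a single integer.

Answer: 3

Derivation:
After op 1 (git reset b.txt): modified={none} staged={none}
After op 2 (modify d.txt): modified={d.txt} staged={none}
After op 3 (modify a.txt): modified={a.txt, d.txt} staged={none}
After op 4 (modify a.txt): modified={a.txt, d.txt} staged={none}
After op 5 (git add d.txt): modified={a.txt} staged={d.txt}
After op 6 (modify d.txt): modified={a.txt, d.txt} staged={d.txt}
After op 7 (modify a.txt): modified={a.txt, d.txt} staged={d.txt}
After op 8 (modify c.txt): modified={a.txt, c.txt, d.txt} staged={d.txt}
After op 9 (git add c.txt): modified={a.txt, d.txt} staged={c.txt, d.txt}
After op 10 (modify c.txt): modified={a.txt, c.txt, d.txt} staged={c.txt, d.txt}
After op 11 (git add a.txt): modified={c.txt, d.txt} staged={a.txt, c.txt, d.txt}
After op 12 (git add a.txt): modified={c.txt, d.txt} staged={a.txt, c.txt, d.txt}
Final staged set: {a.txt, c.txt, d.txt} -> count=3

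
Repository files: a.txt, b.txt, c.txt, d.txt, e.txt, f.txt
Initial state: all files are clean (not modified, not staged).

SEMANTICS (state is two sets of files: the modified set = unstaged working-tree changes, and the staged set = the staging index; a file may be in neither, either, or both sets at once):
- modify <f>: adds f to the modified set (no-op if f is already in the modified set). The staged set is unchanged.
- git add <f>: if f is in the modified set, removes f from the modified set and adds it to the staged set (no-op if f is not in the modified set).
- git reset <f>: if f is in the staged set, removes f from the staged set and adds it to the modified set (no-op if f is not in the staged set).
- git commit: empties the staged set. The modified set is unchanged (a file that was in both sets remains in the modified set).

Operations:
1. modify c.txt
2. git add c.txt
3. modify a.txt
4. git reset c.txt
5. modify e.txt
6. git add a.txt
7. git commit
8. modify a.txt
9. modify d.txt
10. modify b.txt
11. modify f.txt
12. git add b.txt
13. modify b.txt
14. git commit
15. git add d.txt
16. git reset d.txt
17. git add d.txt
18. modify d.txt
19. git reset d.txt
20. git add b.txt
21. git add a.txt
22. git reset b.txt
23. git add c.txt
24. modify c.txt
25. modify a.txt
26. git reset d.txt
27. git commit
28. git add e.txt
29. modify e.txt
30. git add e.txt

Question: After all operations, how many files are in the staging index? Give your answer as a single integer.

Answer: 1

Derivation:
After op 1 (modify c.txt): modified={c.txt} staged={none}
After op 2 (git add c.txt): modified={none} staged={c.txt}
After op 3 (modify a.txt): modified={a.txt} staged={c.txt}
After op 4 (git reset c.txt): modified={a.txt, c.txt} staged={none}
After op 5 (modify e.txt): modified={a.txt, c.txt, e.txt} staged={none}
After op 6 (git add a.txt): modified={c.txt, e.txt} staged={a.txt}
After op 7 (git commit): modified={c.txt, e.txt} staged={none}
After op 8 (modify a.txt): modified={a.txt, c.txt, e.txt} staged={none}
After op 9 (modify d.txt): modified={a.txt, c.txt, d.txt, e.txt} staged={none}
After op 10 (modify b.txt): modified={a.txt, b.txt, c.txt, d.txt, e.txt} staged={none}
After op 11 (modify f.txt): modified={a.txt, b.txt, c.txt, d.txt, e.txt, f.txt} staged={none}
After op 12 (git add b.txt): modified={a.txt, c.txt, d.txt, e.txt, f.txt} staged={b.txt}
After op 13 (modify b.txt): modified={a.txt, b.txt, c.txt, d.txt, e.txt, f.txt} staged={b.txt}
After op 14 (git commit): modified={a.txt, b.txt, c.txt, d.txt, e.txt, f.txt} staged={none}
After op 15 (git add d.txt): modified={a.txt, b.txt, c.txt, e.txt, f.txt} staged={d.txt}
After op 16 (git reset d.txt): modified={a.txt, b.txt, c.txt, d.txt, e.txt, f.txt} staged={none}
After op 17 (git add d.txt): modified={a.txt, b.txt, c.txt, e.txt, f.txt} staged={d.txt}
After op 18 (modify d.txt): modified={a.txt, b.txt, c.txt, d.txt, e.txt, f.txt} staged={d.txt}
After op 19 (git reset d.txt): modified={a.txt, b.txt, c.txt, d.txt, e.txt, f.txt} staged={none}
After op 20 (git add b.txt): modified={a.txt, c.txt, d.txt, e.txt, f.txt} staged={b.txt}
After op 21 (git add a.txt): modified={c.txt, d.txt, e.txt, f.txt} staged={a.txt, b.txt}
After op 22 (git reset b.txt): modified={b.txt, c.txt, d.txt, e.txt, f.txt} staged={a.txt}
After op 23 (git add c.txt): modified={b.txt, d.txt, e.txt, f.txt} staged={a.txt, c.txt}
After op 24 (modify c.txt): modified={b.txt, c.txt, d.txt, e.txt, f.txt} staged={a.txt, c.txt}
After op 25 (modify a.txt): modified={a.txt, b.txt, c.txt, d.txt, e.txt, f.txt} staged={a.txt, c.txt}
After op 26 (git reset d.txt): modified={a.txt, b.txt, c.txt, d.txt, e.txt, f.txt} staged={a.txt, c.txt}
After op 27 (git commit): modified={a.txt, b.txt, c.txt, d.txt, e.txt, f.txt} staged={none}
After op 28 (git add e.txt): modified={a.txt, b.txt, c.txt, d.txt, f.txt} staged={e.txt}
After op 29 (modify e.txt): modified={a.txt, b.txt, c.txt, d.txt, e.txt, f.txt} staged={e.txt}
After op 30 (git add e.txt): modified={a.txt, b.txt, c.txt, d.txt, f.txt} staged={e.txt}
Final staged set: {e.txt} -> count=1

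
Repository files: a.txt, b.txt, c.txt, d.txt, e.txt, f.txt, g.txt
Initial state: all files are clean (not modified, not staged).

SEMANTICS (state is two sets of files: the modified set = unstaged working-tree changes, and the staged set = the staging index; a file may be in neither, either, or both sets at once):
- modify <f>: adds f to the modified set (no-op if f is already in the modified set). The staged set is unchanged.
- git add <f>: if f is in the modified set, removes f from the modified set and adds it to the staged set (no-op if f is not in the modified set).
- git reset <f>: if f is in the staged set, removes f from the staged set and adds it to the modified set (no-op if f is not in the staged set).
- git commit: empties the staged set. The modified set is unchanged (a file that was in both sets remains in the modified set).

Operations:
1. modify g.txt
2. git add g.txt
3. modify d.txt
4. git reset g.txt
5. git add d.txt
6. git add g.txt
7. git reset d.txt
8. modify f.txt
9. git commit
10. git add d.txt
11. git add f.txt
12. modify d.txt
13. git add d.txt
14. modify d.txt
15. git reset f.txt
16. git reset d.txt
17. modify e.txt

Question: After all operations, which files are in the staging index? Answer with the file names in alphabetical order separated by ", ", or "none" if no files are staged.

Answer: none

Derivation:
After op 1 (modify g.txt): modified={g.txt} staged={none}
After op 2 (git add g.txt): modified={none} staged={g.txt}
After op 3 (modify d.txt): modified={d.txt} staged={g.txt}
After op 4 (git reset g.txt): modified={d.txt, g.txt} staged={none}
After op 5 (git add d.txt): modified={g.txt} staged={d.txt}
After op 6 (git add g.txt): modified={none} staged={d.txt, g.txt}
After op 7 (git reset d.txt): modified={d.txt} staged={g.txt}
After op 8 (modify f.txt): modified={d.txt, f.txt} staged={g.txt}
After op 9 (git commit): modified={d.txt, f.txt} staged={none}
After op 10 (git add d.txt): modified={f.txt} staged={d.txt}
After op 11 (git add f.txt): modified={none} staged={d.txt, f.txt}
After op 12 (modify d.txt): modified={d.txt} staged={d.txt, f.txt}
After op 13 (git add d.txt): modified={none} staged={d.txt, f.txt}
After op 14 (modify d.txt): modified={d.txt} staged={d.txt, f.txt}
After op 15 (git reset f.txt): modified={d.txt, f.txt} staged={d.txt}
After op 16 (git reset d.txt): modified={d.txt, f.txt} staged={none}
After op 17 (modify e.txt): modified={d.txt, e.txt, f.txt} staged={none}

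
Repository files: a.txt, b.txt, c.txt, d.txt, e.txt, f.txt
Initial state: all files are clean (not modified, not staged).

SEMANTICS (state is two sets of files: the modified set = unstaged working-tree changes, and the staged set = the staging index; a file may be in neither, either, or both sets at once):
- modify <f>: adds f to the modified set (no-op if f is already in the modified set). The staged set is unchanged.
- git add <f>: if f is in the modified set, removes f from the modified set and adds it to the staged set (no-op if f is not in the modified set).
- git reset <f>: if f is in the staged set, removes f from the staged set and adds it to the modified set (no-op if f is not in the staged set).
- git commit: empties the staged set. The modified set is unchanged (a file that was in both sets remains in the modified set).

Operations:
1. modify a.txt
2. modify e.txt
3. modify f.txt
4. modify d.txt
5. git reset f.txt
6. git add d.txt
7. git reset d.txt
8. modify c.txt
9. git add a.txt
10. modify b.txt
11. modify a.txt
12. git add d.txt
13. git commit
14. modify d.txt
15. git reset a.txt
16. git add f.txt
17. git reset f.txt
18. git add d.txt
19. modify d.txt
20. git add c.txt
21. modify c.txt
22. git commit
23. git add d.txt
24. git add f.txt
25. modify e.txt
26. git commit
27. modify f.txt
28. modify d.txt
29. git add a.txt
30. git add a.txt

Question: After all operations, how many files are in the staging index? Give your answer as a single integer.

Answer: 1

Derivation:
After op 1 (modify a.txt): modified={a.txt} staged={none}
After op 2 (modify e.txt): modified={a.txt, e.txt} staged={none}
After op 3 (modify f.txt): modified={a.txt, e.txt, f.txt} staged={none}
After op 4 (modify d.txt): modified={a.txt, d.txt, e.txt, f.txt} staged={none}
After op 5 (git reset f.txt): modified={a.txt, d.txt, e.txt, f.txt} staged={none}
After op 6 (git add d.txt): modified={a.txt, e.txt, f.txt} staged={d.txt}
After op 7 (git reset d.txt): modified={a.txt, d.txt, e.txt, f.txt} staged={none}
After op 8 (modify c.txt): modified={a.txt, c.txt, d.txt, e.txt, f.txt} staged={none}
After op 9 (git add a.txt): modified={c.txt, d.txt, e.txt, f.txt} staged={a.txt}
After op 10 (modify b.txt): modified={b.txt, c.txt, d.txt, e.txt, f.txt} staged={a.txt}
After op 11 (modify a.txt): modified={a.txt, b.txt, c.txt, d.txt, e.txt, f.txt} staged={a.txt}
After op 12 (git add d.txt): modified={a.txt, b.txt, c.txt, e.txt, f.txt} staged={a.txt, d.txt}
After op 13 (git commit): modified={a.txt, b.txt, c.txt, e.txt, f.txt} staged={none}
After op 14 (modify d.txt): modified={a.txt, b.txt, c.txt, d.txt, e.txt, f.txt} staged={none}
After op 15 (git reset a.txt): modified={a.txt, b.txt, c.txt, d.txt, e.txt, f.txt} staged={none}
After op 16 (git add f.txt): modified={a.txt, b.txt, c.txt, d.txt, e.txt} staged={f.txt}
After op 17 (git reset f.txt): modified={a.txt, b.txt, c.txt, d.txt, e.txt, f.txt} staged={none}
After op 18 (git add d.txt): modified={a.txt, b.txt, c.txt, e.txt, f.txt} staged={d.txt}
After op 19 (modify d.txt): modified={a.txt, b.txt, c.txt, d.txt, e.txt, f.txt} staged={d.txt}
After op 20 (git add c.txt): modified={a.txt, b.txt, d.txt, e.txt, f.txt} staged={c.txt, d.txt}
After op 21 (modify c.txt): modified={a.txt, b.txt, c.txt, d.txt, e.txt, f.txt} staged={c.txt, d.txt}
After op 22 (git commit): modified={a.txt, b.txt, c.txt, d.txt, e.txt, f.txt} staged={none}
After op 23 (git add d.txt): modified={a.txt, b.txt, c.txt, e.txt, f.txt} staged={d.txt}
After op 24 (git add f.txt): modified={a.txt, b.txt, c.txt, e.txt} staged={d.txt, f.txt}
After op 25 (modify e.txt): modified={a.txt, b.txt, c.txt, e.txt} staged={d.txt, f.txt}
After op 26 (git commit): modified={a.txt, b.txt, c.txt, e.txt} staged={none}
After op 27 (modify f.txt): modified={a.txt, b.txt, c.txt, e.txt, f.txt} staged={none}
After op 28 (modify d.txt): modified={a.txt, b.txt, c.txt, d.txt, e.txt, f.txt} staged={none}
After op 29 (git add a.txt): modified={b.txt, c.txt, d.txt, e.txt, f.txt} staged={a.txt}
After op 30 (git add a.txt): modified={b.txt, c.txt, d.txt, e.txt, f.txt} staged={a.txt}
Final staged set: {a.txt} -> count=1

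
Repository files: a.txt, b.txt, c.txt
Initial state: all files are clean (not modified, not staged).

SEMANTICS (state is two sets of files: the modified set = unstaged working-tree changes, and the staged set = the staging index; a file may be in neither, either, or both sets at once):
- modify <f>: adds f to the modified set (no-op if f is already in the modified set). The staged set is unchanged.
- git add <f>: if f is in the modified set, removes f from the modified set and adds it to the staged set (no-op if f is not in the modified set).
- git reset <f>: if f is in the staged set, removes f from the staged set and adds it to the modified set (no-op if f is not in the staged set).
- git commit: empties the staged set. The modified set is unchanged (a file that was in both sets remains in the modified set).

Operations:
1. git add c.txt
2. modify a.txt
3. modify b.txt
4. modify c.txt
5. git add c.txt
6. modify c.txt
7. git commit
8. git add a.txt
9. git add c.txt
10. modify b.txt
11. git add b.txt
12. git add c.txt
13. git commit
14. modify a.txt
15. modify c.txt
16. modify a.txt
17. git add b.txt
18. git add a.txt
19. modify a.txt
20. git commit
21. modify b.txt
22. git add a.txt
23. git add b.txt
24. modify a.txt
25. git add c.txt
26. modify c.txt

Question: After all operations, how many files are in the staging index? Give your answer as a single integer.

Answer: 3

Derivation:
After op 1 (git add c.txt): modified={none} staged={none}
After op 2 (modify a.txt): modified={a.txt} staged={none}
After op 3 (modify b.txt): modified={a.txt, b.txt} staged={none}
After op 4 (modify c.txt): modified={a.txt, b.txt, c.txt} staged={none}
After op 5 (git add c.txt): modified={a.txt, b.txt} staged={c.txt}
After op 6 (modify c.txt): modified={a.txt, b.txt, c.txt} staged={c.txt}
After op 7 (git commit): modified={a.txt, b.txt, c.txt} staged={none}
After op 8 (git add a.txt): modified={b.txt, c.txt} staged={a.txt}
After op 9 (git add c.txt): modified={b.txt} staged={a.txt, c.txt}
After op 10 (modify b.txt): modified={b.txt} staged={a.txt, c.txt}
After op 11 (git add b.txt): modified={none} staged={a.txt, b.txt, c.txt}
After op 12 (git add c.txt): modified={none} staged={a.txt, b.txt, c.txt}
After op 13 (git commit): modified={none} staged={none}
After op 14 (modify a.txt): modified={a.txt} staged={none}
After op 15 (modify c.txt): modified={a.txt, c.txt} staged={none}
After op 16 (modify a.txt): modified={a.txt, c.txt} staged={none}
After op 17 (git add b.txt): modified={a.txt, c.txt} staged={none}
After op 18 (git add a.txt): modified={c.txt} staged={a.txt}
After op 19 (modify a.txt): modified={a.txt, c.txt} staged={a.txt}
After op 20 (git commit): modified={a.txt, c.txt} staged={none}
After op 21 (modify b.txt): modified={a.txt, b.txt, c.txt} staged={none}
After op 22 (git add a.txt): modified={b.txt, c.txt} staged={a.txt}
After op 23 (git add b.txt): modified={c.txt} staged={a.txt, b.txt}
After op 24 (modify a.txt): modified={a.txt, c.txt} staged={a.txt, b.txt}
After op 25 (git add c.txt): modified={a.txt} staged={a.txt, b.txt, c.txt}
After op 26 (modify c.txt): modified={a.txt, c.txt} staged={a.txt, b.txt, c.txt}
Final staged set: {a.txt, b.txt, c.txt} -> count=3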